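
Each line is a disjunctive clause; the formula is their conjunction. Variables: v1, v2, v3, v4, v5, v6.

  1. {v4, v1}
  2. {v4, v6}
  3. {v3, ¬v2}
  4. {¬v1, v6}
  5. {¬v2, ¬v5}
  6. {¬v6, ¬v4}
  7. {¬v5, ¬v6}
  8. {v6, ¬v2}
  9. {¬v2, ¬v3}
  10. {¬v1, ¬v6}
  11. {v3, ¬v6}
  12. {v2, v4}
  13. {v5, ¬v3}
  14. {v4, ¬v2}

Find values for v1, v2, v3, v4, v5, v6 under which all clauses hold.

v1=F, v2=F, v3=F, v4=T, v5=F, v6=F

Try v1 = False.
  then v4 is forced to True.
  then v6 is forced to False.
  then v2 is forced to False.
The remaining clauses are satisfied by v3 = False, v5 = False.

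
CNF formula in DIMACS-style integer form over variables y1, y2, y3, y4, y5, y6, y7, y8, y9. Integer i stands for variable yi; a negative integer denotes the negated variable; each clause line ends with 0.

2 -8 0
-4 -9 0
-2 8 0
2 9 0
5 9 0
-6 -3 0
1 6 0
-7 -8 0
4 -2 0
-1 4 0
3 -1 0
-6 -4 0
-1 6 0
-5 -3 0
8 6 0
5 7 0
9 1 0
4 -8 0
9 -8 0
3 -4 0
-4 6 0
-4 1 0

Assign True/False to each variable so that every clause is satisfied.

y1 = F, y2 = F, y3 = F, y4 = F, y5 = T, y6 = T, y7 = F, y8 = F, y9 = T

Check each clause:
  1. (y2 | ~y8) — ~y8 is true.
  2. (~y9 | ~y4) — ~y4 is true.
  3. (y8 | ~y2) — ~y2 is true.
  4. (y2 | y9) — y9 is true.
  5. (y9 | y5) — y9 is true.
  6. (~y3 | ~y6) — ~y3 is true.
  7. (y6 | y1) — y6 is true.
  8. (~y7 | ~y8) — ~y8 is true.
  9. (~y2 | y4) — ~y2 is true.
  10. (y4 | ~y1) — ~y1 is true.
  11. (~y1 | y3) — ~y1 is true.
  12. (~y6 | ~y4) — ~y4 is true.
  13. (y6 | ~y1) — y6 is true.
  14. (~y5 | ~y3) — ~y3 is true.
  15. (y8 | y6) — y6 is true.
  16. (y5 | y7) — y5 is true.
  17. (y1 | y9) — y9 is true.
  18. (y4 | ~y8) — ~y8 is true.
  19. (y9 | ~y8) — ~y8 is true.
  20. (y3 | ~y4) — ~y4 is true.
  21. (~y4 | y6) — ~y4 is true.
  22. (y1 | ~y4) — ~y4 is true.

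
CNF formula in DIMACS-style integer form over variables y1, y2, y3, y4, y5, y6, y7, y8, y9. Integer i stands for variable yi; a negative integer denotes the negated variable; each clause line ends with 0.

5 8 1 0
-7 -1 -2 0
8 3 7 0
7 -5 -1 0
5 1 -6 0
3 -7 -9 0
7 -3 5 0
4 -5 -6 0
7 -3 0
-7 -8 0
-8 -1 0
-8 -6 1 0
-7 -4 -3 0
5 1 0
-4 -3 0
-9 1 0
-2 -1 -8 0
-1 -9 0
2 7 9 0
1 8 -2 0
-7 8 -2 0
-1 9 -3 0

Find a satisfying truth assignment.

Branch on y1: take y1 = False.
  then y5 is forced to True.
  then y9 is forced to False.
Set y2 = False and propagate.
  then y7 is forced to True.
  then y8 is forced to False.
For the remaining variables, y3 = False, y4 = True, y6 = True works.
Every clause has at least one true literal under this assignment.

y1=F, y2=F, y3=F, y4=T, y5=T, y6=T, y7=T, y8=F, y9=F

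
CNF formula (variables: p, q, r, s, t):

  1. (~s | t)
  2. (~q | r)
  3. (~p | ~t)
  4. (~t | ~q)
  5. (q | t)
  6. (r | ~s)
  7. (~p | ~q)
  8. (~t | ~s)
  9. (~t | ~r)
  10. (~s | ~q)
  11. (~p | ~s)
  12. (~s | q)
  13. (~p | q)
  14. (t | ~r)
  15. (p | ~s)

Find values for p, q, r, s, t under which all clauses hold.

Pure literal: s appears only negated; assign s = False.
Try p = False.
Set q = False and propagate.
  then t is forced to True.
  then r is forced to False.
Every clause has at least one true literal under this assignment.

p=0, q=0, r=0, s=0, t=1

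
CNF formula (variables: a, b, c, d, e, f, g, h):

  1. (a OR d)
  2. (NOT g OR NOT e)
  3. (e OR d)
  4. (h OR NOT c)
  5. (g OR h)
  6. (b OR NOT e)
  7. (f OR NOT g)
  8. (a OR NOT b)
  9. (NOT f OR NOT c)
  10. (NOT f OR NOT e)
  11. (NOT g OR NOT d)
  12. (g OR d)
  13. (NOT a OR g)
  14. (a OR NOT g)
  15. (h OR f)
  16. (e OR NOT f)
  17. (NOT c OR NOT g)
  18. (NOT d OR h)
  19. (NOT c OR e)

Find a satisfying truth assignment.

a=F, b=F, c=F, d=T, e=F, f=F, g=F, h=T

Pure literal: c appears only negated; assign c = False.
h occurs only positively in the remaining clauses — set h = True.
Branch on a: take a = False.
  then d is forced to True.
  then b is forced to False.
  then e is forced to False.
  then g is forced to False.
  then f is forced to False.
Check each clause:
  1. (d OR a) — d is true.
  2. (NOT e OR NOT g) — NOT g is true.
  3. (e OR d) — d is true.
  4. (NOT c OR h) — h is true.
  5. (h OR g) — h is true.
  6. (NOT e OR b) — NOT e is true.
  7. (f OR NOT g) — NOT g is true.
  8. (a OR NOT b) — NOT b is true.
  9. (NOT f OR NOT c) — NOT f is true.
  10. (NOT f OR NOT e) — NOT f is true.
  11. (NOT g OR NOT d) — NOT g is true.
  12. (g OR d) — d is true.
  13. (NOT a OR g) — NOT a is true.
  14. (NOT g OR a) — NOT g is true.
  15. (f OR h) — h is true.
  16. (NOT f OR e) — NOT f is true.
  17. (NOT g OR NOT c) — NOT g is true.
  18. (h OR NOT d) — h is true.
  19. (e OR NOT c) — NOT c is true.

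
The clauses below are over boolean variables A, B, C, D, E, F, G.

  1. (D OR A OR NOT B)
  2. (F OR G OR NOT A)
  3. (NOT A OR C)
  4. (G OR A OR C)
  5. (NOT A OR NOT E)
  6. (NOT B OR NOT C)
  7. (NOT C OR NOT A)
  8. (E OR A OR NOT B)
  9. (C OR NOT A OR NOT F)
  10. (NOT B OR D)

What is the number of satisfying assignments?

26

Case analysis on A and C:
  A=1, C=1: a clause becomes empty — 0.
  A=1, C=0: a clause becomes empty — 0.
  A=0, C=1: forces B=0; D, E, F, G free → 2^4 = 16.
  A=0, C=0: F free; 5 ways for (B,D,E,G) × 2^1 = 10.
Total: 0 + 0 + 16 + 10 = 26.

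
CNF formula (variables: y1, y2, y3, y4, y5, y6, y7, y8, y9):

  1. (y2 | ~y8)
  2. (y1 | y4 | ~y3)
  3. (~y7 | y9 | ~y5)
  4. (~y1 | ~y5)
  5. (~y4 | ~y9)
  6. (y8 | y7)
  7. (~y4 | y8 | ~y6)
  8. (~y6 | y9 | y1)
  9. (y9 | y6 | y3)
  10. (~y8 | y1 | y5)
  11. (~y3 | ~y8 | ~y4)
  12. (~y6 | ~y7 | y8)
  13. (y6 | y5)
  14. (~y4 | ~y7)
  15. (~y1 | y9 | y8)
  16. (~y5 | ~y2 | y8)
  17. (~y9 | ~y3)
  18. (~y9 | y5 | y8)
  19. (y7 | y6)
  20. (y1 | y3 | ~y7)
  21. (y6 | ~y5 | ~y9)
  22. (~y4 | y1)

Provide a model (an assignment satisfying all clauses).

y1 = 1, y2 = 1, y3 = 0, y4 = 0, y5 = 0, y6 = 1, y7 = 0, y8 = 1, y9 = 1

Check each clause:
  1. (~y8 | y2) — y2 is true.
  2. (~y3 | y4 | y1) — y1 is true.
  3. (y9 | ~y5 | ~y7) — y9 is true.
  4. (~y5 | ~y1) — ~y5 is true.
  5. (~y9 | ~y4) — ~y4 is true.
  6. (y7 | y8) — y8 is true.
  7. (~y4 | ~y6 | y8) — y8 is true.
  8. (y1 | y9 | ~y6) — y9 is true.
  9. (y6 | y9 | y3) — y9 is true.
  10. (y1 | ~y8 | y5) — y1 is true.
  11. (~y3 | ~y4 | ~y8) — ~y4 is true.
  12. (y8 | ~y6 | ~y7) — y8 is true.
  13. (y5 | y6) — y6 is true.
  14. (~y7 | ~y4) — ~y7 is true.
  15. (~y1 | y9 | y8) — y8 is true.
  16. (y8 | ~y5 | ~y2) — y8 is true.
  17. (~y9 | ~y3) — ~y3 is true.
  18. (~y9 | y8 | y5) — y8 is true.
  19. (y7 | y6) — y6 is true.
  20. (y1 | ~y7 | y3) — ~y7 is true.
  21. (y6 | ~y9 | ~y5) — ~y5 is true.
  22. (~y4 | y1) — y1 is true.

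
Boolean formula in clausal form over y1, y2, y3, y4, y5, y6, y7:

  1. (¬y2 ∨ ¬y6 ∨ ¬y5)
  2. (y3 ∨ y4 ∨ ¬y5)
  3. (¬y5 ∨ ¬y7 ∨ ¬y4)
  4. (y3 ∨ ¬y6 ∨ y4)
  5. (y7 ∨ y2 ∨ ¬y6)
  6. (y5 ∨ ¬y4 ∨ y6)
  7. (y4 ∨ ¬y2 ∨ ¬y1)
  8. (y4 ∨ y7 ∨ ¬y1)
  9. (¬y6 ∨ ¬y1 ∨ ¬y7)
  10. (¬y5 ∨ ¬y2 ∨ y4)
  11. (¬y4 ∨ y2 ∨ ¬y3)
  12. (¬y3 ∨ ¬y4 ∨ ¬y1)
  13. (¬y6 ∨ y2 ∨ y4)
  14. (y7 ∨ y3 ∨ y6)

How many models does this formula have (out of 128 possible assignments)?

20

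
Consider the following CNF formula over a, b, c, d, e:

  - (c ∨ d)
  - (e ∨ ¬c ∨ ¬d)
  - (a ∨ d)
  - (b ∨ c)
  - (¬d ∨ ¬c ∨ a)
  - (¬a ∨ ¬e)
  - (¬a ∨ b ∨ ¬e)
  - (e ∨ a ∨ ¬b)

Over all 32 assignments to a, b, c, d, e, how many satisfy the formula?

4

The models are:
  a=F b=T c=F d=T e=T
  a=T b=F c=T d=F e=F
  a=T b=T c=F d=T e=F
  a=T b=T c=T d=F e=F
That's 4 in total.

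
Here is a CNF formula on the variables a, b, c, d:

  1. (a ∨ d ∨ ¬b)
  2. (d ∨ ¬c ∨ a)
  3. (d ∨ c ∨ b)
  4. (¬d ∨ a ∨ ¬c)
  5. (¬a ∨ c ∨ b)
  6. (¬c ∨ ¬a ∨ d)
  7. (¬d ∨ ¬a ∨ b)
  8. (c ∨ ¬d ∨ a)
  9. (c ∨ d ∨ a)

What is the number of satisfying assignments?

The models are:
  a=T b=T c=F d=F
  a=T b=T c=F d=T
  a=T b=T c=T d=T
Count: 3.

3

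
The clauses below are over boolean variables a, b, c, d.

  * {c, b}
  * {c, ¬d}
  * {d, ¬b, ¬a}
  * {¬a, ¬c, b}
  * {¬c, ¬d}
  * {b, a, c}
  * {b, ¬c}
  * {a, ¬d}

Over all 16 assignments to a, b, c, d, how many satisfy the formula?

2

The models are:
  a=F b=T c=F d=F
  a=F b=T c=T d=F
Count: 2.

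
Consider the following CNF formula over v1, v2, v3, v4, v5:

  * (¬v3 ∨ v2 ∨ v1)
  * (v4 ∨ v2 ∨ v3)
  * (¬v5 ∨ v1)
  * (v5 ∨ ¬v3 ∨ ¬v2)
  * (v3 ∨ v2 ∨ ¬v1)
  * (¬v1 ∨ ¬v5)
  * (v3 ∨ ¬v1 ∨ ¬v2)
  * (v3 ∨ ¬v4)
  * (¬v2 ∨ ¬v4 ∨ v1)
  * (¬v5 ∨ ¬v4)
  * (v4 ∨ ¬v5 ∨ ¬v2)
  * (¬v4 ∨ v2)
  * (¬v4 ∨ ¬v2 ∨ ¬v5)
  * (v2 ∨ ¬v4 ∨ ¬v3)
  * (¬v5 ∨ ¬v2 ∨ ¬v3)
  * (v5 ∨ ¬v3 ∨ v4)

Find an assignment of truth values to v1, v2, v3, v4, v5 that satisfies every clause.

Set v1 = False and propagate.
  then v5 is forced to False.
The remaining clauses are satisfied by v2 = True, v3 = False, v4 = False.

v1=F, v2=T, v3=F, v4=F, v5=F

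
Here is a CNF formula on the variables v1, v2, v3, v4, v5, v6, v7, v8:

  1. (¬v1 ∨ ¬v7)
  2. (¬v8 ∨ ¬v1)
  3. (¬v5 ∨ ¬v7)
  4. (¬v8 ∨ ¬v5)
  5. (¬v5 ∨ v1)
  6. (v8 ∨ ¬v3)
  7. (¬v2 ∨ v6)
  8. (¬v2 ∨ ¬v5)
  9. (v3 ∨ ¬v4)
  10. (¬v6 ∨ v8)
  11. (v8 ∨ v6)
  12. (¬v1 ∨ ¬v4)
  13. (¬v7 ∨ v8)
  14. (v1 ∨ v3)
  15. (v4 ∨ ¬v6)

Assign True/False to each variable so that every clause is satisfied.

v1=False, v2=False, v3=True, v4=True, v5=False, v6=False, v7=False, v8=True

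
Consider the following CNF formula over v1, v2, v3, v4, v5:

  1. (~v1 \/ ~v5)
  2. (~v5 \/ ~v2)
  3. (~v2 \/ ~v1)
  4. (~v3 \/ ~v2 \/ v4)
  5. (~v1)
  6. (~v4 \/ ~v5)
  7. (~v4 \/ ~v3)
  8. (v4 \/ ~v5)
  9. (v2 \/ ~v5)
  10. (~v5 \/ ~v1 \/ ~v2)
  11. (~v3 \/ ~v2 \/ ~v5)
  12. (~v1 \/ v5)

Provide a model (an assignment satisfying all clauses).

Unit propagation: (~v1) forces v1 = False.
Pure literal: v5 appears only negated; assign v5 = False.
Try v2 = False.
For the remaining variables, v3 = True, v4 = False works.
Every clause has at least one true literal under this assignment.
Check each clause:
  1. (~v5 \/ ~v1) — ~v5 is true.
  2. (~v2 \/ ~v5) — ~v5 is true.
  3. (~v2 \/ ~v1) — ~v2 is true.
  4. (~v2 \/ v4 \/ ~v3) — ~v2 is true.
  5. (~v1) — ~v1 is true.
  6. (~v4 \/ ~v5) — ~v5 is true.
  7. (~v3 \/ ~v4) — ~v4 is true.
  8. (v4 \/ ~v5) — ~v5 is true.
  9. (~v5 \/ v2) — ~v5 is true.
  10. (~v2 \/ ~v5 \/ ~v1) — ~v5 is true.
  11. (~v3 \/ ~v2 \/ ~v5) — ~v5 is true.
  12. (v5 \/ ~v1) — ~v1 is true.

v1=F, v2=F, v3=T, v4=F, v5=F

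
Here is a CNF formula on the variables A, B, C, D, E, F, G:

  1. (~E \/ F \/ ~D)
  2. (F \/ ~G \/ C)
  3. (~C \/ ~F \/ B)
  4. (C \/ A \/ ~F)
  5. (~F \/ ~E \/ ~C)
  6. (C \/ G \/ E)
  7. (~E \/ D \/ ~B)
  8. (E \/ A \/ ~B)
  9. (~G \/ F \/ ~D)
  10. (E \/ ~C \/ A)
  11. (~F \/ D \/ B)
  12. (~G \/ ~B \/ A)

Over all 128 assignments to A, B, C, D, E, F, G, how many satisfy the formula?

23

Case analysis on F and C:
  F=1, C=1: remaining (A,B,D,E,G) ∈ {(1,1,0,0,0); (1,1,0,0,1); (1,1,1,0,0); (1,1,1,0,1)} — 4.
  F=1, C=0: 7 of the 32 assignments to (A,B,D,E,G) work.
  F=0, C=1: 10 of the 32 assignments to (A,B,D,E,G) work.
  F=0, C=0: remaining (A,B,D,E,G) ∈ {(0,0,0,1,0); (1,0,0,1,0)} — 2.
Total: 4 + 7 + 10 + 2 = 23.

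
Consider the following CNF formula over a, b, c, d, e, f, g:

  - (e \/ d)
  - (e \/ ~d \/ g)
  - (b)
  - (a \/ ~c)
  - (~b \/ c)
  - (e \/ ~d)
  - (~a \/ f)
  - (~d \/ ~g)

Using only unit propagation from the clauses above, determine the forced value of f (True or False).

True

Unit clause (b) sets b = True.
In (c \/ ~b), ~b is now false; c must hold, so c = True.
In (~c \/ a), ~c is now false; a must hold, so a = True.
(~a \/ f): since a = True, the clause reduces to (f). f = True.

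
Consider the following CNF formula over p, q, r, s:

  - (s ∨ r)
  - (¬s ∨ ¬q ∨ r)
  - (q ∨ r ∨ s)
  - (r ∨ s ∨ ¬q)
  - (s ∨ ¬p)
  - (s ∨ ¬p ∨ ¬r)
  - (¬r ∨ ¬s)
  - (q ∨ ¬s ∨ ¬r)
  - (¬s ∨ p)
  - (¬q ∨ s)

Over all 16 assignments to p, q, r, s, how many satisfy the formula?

The models are:
  p=0 q=0 r=1 s=0
  p=1 q=0 r=0 s=1
That's 2 in total.

2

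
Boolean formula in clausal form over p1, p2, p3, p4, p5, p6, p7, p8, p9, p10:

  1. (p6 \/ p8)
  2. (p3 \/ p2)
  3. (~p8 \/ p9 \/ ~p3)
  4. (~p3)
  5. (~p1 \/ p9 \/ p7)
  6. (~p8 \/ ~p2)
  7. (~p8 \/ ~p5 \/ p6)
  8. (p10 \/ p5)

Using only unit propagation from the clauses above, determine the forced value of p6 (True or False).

Unit clause (~p3) sets p3 = False.
(p2 \/ p3) with p3 = False leaves only p2, so p2 = True.
(~p8 \/ ~p2) with p2 = True leaves only ~p8, so p8 = False.
(p8 \/ p6): since p8 = False, the clause reduces to (p6). p6 = True.

True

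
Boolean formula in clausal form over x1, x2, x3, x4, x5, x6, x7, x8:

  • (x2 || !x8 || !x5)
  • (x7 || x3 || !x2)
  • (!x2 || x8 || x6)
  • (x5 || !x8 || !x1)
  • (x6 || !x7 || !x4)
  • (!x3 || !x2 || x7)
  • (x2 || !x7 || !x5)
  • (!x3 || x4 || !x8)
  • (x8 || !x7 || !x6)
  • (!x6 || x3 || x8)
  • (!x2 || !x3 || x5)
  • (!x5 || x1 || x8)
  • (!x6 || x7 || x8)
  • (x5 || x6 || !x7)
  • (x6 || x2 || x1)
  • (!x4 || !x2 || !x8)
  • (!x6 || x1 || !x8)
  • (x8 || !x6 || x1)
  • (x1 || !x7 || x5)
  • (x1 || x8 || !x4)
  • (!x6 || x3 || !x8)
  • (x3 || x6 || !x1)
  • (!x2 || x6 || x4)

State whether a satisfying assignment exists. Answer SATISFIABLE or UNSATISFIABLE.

Try x1 = True.
Set x2 = False and propagate.
Set x3 = True and propagate.
The remaining clauses are satisfied by x4 = False, x5 = True, x6 = False, x7 = False, x8 = False.
So x1=True, x2=False, x3=True, x4=False, x5=True, x6=False, x7=False, x8=False is a satisfying assignment.

SATISFIABLE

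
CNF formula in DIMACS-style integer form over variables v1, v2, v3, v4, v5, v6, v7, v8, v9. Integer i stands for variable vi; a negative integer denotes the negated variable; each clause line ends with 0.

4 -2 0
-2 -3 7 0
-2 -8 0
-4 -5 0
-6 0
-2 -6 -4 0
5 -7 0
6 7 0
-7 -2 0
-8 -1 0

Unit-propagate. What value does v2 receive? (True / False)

(~v6) stands alone — v6 = False.
(v6 \/ v7): since v6 = False, the clause reduces to (v7). v7 = True.
(~v7 \/ v5): since v7 = True, the clause reduces to (v5). v5 = True.
In (~v4 \/ ~v5), ~v5 is now false; ~v4 must hold, so v4 = False.
From (~v2 \/ v4) and v4 = False: v2 = False.

False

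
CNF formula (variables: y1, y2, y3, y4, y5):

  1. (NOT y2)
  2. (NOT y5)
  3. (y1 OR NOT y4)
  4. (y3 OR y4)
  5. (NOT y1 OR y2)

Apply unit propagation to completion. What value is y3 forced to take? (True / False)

(NOT y2) is a unit clause: y2 = False.
(NOT y5) stands alone — y5 = False.
From (y2 OR NOT y1) and y2 = False: y1 = False.
(NOT y4 OR y1): since y1 = False, the clause reduces to (NOT y4). y4 = False.
From (y4 OR y3) and y4 = False: y3 = True.

True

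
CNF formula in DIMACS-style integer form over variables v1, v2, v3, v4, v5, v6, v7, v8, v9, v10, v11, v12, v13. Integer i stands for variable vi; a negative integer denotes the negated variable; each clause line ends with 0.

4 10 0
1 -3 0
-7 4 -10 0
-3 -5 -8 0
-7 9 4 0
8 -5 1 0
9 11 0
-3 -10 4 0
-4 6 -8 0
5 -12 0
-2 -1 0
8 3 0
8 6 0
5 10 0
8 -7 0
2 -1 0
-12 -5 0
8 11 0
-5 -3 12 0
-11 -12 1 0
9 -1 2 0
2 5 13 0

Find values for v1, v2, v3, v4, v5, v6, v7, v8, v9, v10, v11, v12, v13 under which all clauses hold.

Pure literal: v6 appears only positively; assign v6 = True.
v9 occurs only positively in the remaining clauses — set v9 = True.
Try v1 = False.
  then v3 is forced to False.
  then v8 is forced to True.
For the remaining variables, v2 = True, v4 = True, v5 = False, v7 = True, v10 = True, v11 = False, v12 = False, v13 = False works.
Check each clause:
  1. (v4 || v10) — v10 is true.
  2. (!v3 || v1) — !v3 is true.
  3. (!v10 || v4 || !v7) — v4 is true.
  4. (!v3 || !v5 || !v8) — !v5 is true.
  5. (v9 || !v7 || v4) — v9 is true.
  6. (v8 || v1 || !v5) — v8 is true.
  7. (v11 || v9) — v9 is true.
  8. (!v10 || v4 || !v3) — v4 is true.
  9. (v6 || !v4 || !v8) — v6 is true.
  10. (v5 || !v12) — !v12 is true.
  11. (!v2 || !v1) — !v1 is true.
  12. (v3 || v8) — v8 is true.
  13. (v8 || v6) — v8 is true.
  14. (v10 || v5) — v10 is true.
  15. (v8 || !v7) — v8 is true.
  16. (!v1 || v2) — v2 is true.
  17. (!v5 || !v12) — !v5 is true.
  18. (v8 || v11) — v8 is true.
  19. (v12 || !v3 || !v5) — !v5 is true.
  20. (!v11 || v1 || !v12) — !v12 is true.
  21. (!v1 || v2 || v9) — v9 is true.
  22. (v5 || v2 || v13) — v2 is true.

v1 = F, v2 = T, v3 = F, v4 = T, v5 = F, v6 = T, v7 = T, v8 = T, v9 = T, v10 = T, v11 = F, v12 = F, v13 = F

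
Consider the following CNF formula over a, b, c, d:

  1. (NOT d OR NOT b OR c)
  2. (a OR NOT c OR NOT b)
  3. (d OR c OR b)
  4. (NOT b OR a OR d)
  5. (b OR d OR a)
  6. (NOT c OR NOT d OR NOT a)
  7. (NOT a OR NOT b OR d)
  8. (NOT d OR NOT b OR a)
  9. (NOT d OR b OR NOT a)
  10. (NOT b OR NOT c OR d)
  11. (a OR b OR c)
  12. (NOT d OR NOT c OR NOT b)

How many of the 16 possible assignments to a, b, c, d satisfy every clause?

The models are:
  a=F b=F c=T d=T
  a=T b=F c=T d=F
Count: 2.

2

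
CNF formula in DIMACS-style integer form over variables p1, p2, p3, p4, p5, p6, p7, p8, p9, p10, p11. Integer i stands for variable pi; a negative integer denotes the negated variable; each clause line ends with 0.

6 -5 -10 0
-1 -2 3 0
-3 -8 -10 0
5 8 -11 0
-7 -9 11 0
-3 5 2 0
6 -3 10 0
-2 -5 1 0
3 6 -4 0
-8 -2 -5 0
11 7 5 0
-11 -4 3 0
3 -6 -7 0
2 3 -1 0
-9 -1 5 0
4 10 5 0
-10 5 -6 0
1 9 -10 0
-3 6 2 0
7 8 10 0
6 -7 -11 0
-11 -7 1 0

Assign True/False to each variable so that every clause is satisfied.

p1=False, p2=False, p3=False, p4=False, p5=True, p6=False, p7=True, p8=False, p9=False, p10=False, p11=False

Branch on p1: take p1 = False.
The remaining clauses are satisfied by p2 = False, p3 = False, p4 = False, p5 = True, p6 = False, p7 = True, p8 = False, p9 = False, p10 = False, p11 = False.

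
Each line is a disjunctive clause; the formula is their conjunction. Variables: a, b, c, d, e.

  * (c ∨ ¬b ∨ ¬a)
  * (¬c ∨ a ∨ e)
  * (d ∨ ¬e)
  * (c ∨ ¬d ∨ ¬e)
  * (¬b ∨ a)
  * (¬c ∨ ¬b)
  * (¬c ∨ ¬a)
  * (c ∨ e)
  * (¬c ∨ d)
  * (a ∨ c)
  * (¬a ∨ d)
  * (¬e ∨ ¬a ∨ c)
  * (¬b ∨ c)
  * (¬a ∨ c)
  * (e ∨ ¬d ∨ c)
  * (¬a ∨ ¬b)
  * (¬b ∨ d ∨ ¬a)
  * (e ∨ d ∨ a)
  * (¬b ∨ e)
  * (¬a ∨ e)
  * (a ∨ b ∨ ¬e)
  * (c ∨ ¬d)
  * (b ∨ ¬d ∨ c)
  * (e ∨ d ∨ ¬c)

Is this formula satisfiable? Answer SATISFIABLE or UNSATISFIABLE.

UNSATISFIABLE

c = True:
  propagation gives b=False, a=False, e=True; an empty clause results — contradiction.
c = False:
  propagation gives e=True, d=True; an empty clause results — contradiction.
Every branch closes, so no satisfying assignment exists.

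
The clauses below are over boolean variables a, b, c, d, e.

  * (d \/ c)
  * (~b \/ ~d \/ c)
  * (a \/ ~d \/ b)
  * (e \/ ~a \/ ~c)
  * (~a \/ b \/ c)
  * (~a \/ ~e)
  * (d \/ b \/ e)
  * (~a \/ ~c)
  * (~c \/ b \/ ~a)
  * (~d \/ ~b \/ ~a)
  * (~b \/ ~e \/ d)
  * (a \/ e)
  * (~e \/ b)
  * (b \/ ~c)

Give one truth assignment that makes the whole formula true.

a=0, b=1, c=1, d=1, e=1

Check each clause:
  1. (c \/ d) — c is true.
  2. (~d \/ c \/ ~b) — c is true.
  3. (~d \/ b \/ a) — b is true.
  4. (~c \/ e \/ ~a) — e is true.
  5. (b \/ c \/ ~a) — b is true.
  6. (~a \/ ~e) — ~a is true.
  7. (e \/ b \/ d) — b is true.
  8. (~c \/ ~a) — ~a is true.
  9. (b \/ ~a \/ ~c) — b is true.
  10. (~d \/ ~b \/ ~a) — ~a is true.
  11. (~e \/ ~b \/ d) — d is true.
  12. (a \/ e) — e is true.
  13. (~e \/ b) — b is true.
  14. (b \/ ~c) — b is true.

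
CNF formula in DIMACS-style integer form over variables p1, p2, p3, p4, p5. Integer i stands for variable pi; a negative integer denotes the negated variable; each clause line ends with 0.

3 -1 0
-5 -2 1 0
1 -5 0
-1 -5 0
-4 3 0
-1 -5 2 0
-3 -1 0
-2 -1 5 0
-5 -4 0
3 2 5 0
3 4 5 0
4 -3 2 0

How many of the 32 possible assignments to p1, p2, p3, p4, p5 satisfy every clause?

3

The models are:
  p1=F p2=F p3=T p4=T p5=F
  p1=F p2=T p3=T p4=F p5=F
  p1=F p2=T p3=T p4=T p5=F
Count: 3.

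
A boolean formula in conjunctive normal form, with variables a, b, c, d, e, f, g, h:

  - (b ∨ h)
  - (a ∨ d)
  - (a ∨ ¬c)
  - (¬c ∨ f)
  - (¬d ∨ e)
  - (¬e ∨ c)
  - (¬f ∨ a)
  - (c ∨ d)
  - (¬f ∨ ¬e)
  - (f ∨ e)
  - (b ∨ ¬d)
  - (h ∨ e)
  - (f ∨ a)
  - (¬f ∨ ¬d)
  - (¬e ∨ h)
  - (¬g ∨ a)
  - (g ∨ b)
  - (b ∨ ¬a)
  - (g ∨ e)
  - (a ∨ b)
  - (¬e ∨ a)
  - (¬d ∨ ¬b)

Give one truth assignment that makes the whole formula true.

a=True, b=True, c=True, d=False, e=False, f=True, g=True, h=True

Check each clause:
  1. (b ∨ h) — h is true.
  2. (a ∨ d) — a is true.
  3. (¬c ∨ a) — a is true.
  4. (¬c ∨ f) — f is true.
  5. (e ∨ ¬d) — ¬d is true.
  6. (¬e ∨ c) — c is true.
  7. (a ∨ ¬f) — a is true.
  8. (c ∨ d) — c is true.
  9. (¬f ∨ ¬e) — ¬e is true.
  10. (e ∨ f) — f is true.
  11. (¬d ∨ b) — b is true.
  12. (h ∨ e) — h is true.
  13. (f ∨ a) — a is true.
  14. (¬f ∨ ¬d) — ¬d is true.
  15. (¬e ∨ h) — h is true.
  16. (a ∨ ¬g) — a is true.
  17. (g ∨ b) — b is true.
  18. (b ∨ ¬a) — b is true.
  19. (e ∨ g) — g is true.
  20. (b ∨ a) — a is true.
  21. (a ∨ ¬e) — a is true.
  22. (¬d ∨ ¬b) — ¬d is true.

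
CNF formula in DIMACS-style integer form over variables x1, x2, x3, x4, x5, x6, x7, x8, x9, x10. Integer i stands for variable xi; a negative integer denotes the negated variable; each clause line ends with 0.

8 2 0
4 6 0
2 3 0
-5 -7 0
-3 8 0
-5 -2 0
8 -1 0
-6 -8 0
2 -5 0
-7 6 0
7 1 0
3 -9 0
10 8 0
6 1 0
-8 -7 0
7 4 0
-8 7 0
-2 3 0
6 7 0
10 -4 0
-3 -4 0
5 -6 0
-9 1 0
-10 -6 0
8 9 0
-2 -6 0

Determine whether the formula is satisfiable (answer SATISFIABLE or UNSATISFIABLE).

UNSATISFIABLE

x6 = True:
  propagation gives x8=False, x2=True; an empty clause results — contradiction.
x6 = False:
  propagation gives x4=True, x7=False; an empty clause results — contradiction.
Every branch closes, so no satisfying assignment exists.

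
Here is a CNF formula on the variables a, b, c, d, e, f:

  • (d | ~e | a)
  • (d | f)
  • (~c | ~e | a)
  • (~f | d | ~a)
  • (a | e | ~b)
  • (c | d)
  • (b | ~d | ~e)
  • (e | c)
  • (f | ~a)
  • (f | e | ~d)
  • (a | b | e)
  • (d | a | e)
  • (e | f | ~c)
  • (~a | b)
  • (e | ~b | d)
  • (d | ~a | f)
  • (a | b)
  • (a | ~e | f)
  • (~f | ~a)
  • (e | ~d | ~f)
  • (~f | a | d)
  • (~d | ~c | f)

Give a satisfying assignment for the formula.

a=F, b=T, c=F, d=T, e=T, f=T

Try a = False.
  then b is forced to True.
  then e is forced to True.
  then d is forced to True.
  then c is forced to False.
  then f is forced to True.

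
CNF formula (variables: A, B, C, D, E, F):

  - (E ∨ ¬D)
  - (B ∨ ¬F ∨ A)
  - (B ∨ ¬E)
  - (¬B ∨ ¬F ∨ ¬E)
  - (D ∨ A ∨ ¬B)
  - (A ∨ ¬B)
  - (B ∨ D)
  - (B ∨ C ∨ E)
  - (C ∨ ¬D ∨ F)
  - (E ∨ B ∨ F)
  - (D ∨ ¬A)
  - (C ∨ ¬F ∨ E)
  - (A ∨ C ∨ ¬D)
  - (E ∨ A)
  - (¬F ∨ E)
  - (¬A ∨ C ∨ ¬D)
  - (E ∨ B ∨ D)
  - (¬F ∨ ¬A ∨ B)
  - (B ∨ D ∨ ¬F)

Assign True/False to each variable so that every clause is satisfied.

A=1, B=1, C=1, D=1, E=1, F=0

Pure literal: C appears only positively; assign C = True.
Branch on A: take A = True.
  then D is forced to True.
  then E is forced to True.
  then B is forced to True.
  then F is forced to False.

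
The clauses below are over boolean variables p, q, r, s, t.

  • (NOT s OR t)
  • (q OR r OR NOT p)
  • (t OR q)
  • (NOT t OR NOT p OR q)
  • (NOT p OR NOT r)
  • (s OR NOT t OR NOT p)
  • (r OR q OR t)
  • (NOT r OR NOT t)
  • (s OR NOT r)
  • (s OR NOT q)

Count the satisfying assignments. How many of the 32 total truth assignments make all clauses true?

4

The models are:
  p=F q=F r=F s=F t=T
  p=F q=F r=F s=T t=T
  p=F q=T r=F s=T t=T
  p=T q=T r=F s=T t=T
That's 4 in total.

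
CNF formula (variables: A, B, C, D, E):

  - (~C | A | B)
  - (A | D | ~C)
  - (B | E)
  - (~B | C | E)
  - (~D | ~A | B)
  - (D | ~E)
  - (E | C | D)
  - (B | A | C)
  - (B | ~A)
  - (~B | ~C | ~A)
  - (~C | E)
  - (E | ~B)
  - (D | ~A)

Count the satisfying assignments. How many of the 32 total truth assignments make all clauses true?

3

Satisfying assignments:
  A=0 B=1 C=0 D=1 E=1
  A=0 B=1 C=1 D=1 E=1
  A=1 B=1 C=0 D=1 E=1
That's 3 in total.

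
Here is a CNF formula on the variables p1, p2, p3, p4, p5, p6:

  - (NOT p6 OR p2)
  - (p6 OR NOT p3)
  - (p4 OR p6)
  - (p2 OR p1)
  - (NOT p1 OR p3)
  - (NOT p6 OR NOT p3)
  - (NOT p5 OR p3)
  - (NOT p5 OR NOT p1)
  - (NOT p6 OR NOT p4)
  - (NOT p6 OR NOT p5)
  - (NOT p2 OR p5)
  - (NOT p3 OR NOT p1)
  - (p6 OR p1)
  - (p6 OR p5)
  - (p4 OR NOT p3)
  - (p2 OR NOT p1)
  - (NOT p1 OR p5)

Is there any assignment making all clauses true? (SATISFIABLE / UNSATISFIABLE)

UNSATISFIABLE

p6 = True:
  propagation gives p2=True, p3=False, p1=False, p5=False; an empty clause results — contradiction.
p6 = False:
  propagation gives p3=False, p4=True, p1=False; an empty clause results — contradiction.
Every branch closes, so no satisfying assignment exists.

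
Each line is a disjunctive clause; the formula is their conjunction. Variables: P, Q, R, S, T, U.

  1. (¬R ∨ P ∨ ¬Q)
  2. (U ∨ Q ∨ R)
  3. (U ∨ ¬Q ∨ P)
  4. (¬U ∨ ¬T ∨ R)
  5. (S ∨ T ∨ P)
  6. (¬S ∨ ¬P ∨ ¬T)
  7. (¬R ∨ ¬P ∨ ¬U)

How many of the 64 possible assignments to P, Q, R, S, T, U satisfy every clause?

Case analysis on P and R:
  P=T, R=T: Q free; 3 ways for (S,T,U) × 2^1 = 6.
  P=T, R=F: 7 of the 16 assignments to (Q,S,T,U) work.
  P=F, R=T: U free; 3 ways for (Q,S,T) × 2^1 = 6.
  P=F, R=F: remaining (Q,S,T,U) ∈ {(F,T,F,T); (T,T,F,T)} — 2.
Total: 6 + 7 + 6 + 2 = 21.

21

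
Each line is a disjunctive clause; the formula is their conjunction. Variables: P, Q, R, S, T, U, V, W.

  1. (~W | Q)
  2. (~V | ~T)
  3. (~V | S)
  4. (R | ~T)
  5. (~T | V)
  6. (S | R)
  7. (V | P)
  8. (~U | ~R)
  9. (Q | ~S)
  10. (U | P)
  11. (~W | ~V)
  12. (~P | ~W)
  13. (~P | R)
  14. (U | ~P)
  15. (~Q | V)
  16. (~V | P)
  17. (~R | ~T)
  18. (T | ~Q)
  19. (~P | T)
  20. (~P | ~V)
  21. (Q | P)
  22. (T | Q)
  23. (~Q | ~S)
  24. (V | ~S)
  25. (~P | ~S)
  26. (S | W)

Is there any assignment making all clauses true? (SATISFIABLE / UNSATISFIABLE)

P = True:
  propagation gives W=False, R=True, U=False; an empty clause results — contradiction.
P = False:
  propagation gives V=True; an empty clause results — contradiction.
Every branch closes, so no satisfying assignment exists.

UNSATISFIABLE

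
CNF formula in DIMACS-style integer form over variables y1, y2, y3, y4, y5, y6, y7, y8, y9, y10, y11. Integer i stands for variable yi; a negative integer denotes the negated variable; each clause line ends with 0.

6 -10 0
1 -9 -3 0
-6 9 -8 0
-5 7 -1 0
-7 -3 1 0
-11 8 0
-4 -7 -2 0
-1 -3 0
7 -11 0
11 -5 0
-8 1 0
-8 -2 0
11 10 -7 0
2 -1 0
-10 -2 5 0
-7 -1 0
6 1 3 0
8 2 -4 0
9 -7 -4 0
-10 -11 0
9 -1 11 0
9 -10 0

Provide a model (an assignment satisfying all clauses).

y1=True  y2=True  y3=False  y4=True  y5=False  y6=True  y7=False  y8=False  y9=True  y10=False  y11=False

Set y1 = True and propagate.
  then y3 is forced to False.
  then y2 is forced to True.
  then y8 is forced to False.
  then y11 is forced to False.
  then y5 is forced to False.
  then y10 is forced to False.
  then y7 is forced to False.
  then y9 is forced to True.
y4, y6 are now unconstrained; take y4 = True, y6 = True.
Every clause has at least one true literal under this assignment.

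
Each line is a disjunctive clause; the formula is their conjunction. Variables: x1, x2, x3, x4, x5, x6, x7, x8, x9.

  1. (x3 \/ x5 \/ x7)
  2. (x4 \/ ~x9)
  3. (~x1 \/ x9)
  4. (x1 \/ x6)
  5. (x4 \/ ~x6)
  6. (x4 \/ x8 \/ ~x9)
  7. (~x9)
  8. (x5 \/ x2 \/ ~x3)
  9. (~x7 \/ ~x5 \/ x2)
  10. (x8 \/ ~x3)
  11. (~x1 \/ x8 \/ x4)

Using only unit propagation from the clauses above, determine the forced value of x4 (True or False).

True

Unit clause (~x9) sets x9 = False.
From (x9 \/ ~x1) and x9 = False: x1 = False.
(x6 \/ x1): since x1 = False, the clause reduces to (x6). x6 = True.
From (x4 \/ ~x6) and x6 = True: x4 = True.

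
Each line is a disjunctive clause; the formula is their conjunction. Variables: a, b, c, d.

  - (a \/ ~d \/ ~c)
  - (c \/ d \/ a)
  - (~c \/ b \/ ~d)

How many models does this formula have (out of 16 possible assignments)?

11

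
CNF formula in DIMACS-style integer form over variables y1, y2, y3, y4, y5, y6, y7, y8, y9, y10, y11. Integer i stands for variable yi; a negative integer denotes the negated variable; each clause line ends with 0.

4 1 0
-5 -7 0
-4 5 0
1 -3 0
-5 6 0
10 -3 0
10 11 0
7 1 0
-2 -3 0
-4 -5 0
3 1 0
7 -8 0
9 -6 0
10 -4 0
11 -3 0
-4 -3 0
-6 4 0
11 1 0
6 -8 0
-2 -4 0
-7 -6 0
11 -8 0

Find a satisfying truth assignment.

y1 = T, y2 = F, y3 = F, y4 = F, y5 = F, y6 = F, y7 = F, y8 = F, y9 = F, y10 = T, y11 = F

y1 occurs only positively in the remaining clauses — set y1 = True.
y2 occurs only negated in the remaining clauses — set y2 = False.
Try y3 = False.
The remaining clauses are satisfied by y4 = False, y5 = False, y6 = False, y7 = False, y8 = False, y9 = False, y10 = True, y11 = False.
Check each clause:
  1. (y1 OR y4) — y1 is true.
  2. (NOT y5 OR NOT y7) — NOT y7 is true.
  3. (NOT y4 OR y5) — NOT y4 is true.
  4. (y1 OR NOT y3) — y1 is true.
  5. (NOT y5 OR y6) — NOT y5 is true.
  6. (NOT y3 OR y10) — y10 is true.
  7. (y10 OR y11) — y10 is true.
  8. (y7 OR y1) — y1 is true.
  9. (NOT y2 OR NOT y3) — NOT y3 is true.
  10. (NOT y5 OR NOT y4) — NOT y5 is true.
  11. (y1 OR y3) — y1 is true.
  12. (NOT y8 OR y7) — NOT y8 is true.
  13. (NOT y6 OR y9) — NOT y6 is true.
  14. (y10 OR NOT y4) — y10 is true.
  15. (NOT y3 OR y11) — NOT y3 is true.
  16. (NOT y3 OR NOT y4) — NOT y4 is true.
  17. (y4 OR NOT y6) — NOT y6 is true.
  18. (y11 OR y1) — y1 is true.
  19. (NOT y8 OR y6) — NOT y8 is true.
  20. (NOT y2 OR NOT y4) — NOT y4 is true.
  21. (NOT y7 OR NOT y6) — NOT y7 is true.
  22. (NOT y8 OR y11) — NOT y8 is true.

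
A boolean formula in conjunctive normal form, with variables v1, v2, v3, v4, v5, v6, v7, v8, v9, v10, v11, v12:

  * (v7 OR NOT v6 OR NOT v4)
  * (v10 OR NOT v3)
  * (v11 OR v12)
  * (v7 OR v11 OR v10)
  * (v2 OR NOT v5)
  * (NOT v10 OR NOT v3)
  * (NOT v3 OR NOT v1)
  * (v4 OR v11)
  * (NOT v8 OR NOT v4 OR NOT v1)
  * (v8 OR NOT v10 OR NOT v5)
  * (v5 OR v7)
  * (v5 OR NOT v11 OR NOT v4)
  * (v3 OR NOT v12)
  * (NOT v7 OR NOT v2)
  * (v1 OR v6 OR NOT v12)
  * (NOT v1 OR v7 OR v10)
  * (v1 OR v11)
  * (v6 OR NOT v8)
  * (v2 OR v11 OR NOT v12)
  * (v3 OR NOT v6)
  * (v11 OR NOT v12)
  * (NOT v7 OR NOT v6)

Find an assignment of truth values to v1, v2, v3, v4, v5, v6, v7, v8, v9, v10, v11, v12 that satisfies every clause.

v1=T, v2=F, v3=F, v4=F, v5=F, v6=F, v7=T, v8=F, v9=T, v10=T, v11=T, v12=F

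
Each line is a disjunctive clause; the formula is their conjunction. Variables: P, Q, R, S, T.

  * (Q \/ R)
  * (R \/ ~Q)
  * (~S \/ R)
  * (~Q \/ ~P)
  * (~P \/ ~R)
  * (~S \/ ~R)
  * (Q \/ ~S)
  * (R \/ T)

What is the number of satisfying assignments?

4

Satisfying assignments:
  P=F Q=F R=T S=F T=F
  P=F Q=F R=T S=F T=T
  P=F Q=T R=T S=F T=F
  P=F Q=T R=T S=F T=T
Count: 4.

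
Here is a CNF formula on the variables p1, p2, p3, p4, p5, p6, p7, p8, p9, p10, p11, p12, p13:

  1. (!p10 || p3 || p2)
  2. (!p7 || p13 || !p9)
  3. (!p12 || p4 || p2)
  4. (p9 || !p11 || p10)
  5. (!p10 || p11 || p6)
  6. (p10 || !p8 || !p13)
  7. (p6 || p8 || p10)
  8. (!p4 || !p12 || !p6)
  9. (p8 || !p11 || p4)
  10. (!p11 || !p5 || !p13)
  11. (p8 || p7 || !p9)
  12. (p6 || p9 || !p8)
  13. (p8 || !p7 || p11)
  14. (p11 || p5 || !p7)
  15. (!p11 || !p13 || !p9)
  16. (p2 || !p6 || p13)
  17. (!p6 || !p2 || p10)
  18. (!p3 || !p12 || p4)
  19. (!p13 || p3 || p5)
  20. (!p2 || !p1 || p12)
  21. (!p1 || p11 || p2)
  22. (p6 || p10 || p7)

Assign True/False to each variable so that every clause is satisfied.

p1 occurs only negated in the remaining clauses — set p1 = False.
Branch on p2: take p2 = True.
Set p3 = False and propagate.
For the remaining variables, p4 = False, p5 = True, p6 = True, p7 = True, p8 = True, p9 = False, p10 = True, p11 = True, p12 = True, p13 = False works.

p1 = False, p2 = True, p3 = False, p4 = False, p5 = True, p6 = True, p7 = True, p8 = True, p9 = False, p10 = True, p11 = True, p12 = True, p13 = False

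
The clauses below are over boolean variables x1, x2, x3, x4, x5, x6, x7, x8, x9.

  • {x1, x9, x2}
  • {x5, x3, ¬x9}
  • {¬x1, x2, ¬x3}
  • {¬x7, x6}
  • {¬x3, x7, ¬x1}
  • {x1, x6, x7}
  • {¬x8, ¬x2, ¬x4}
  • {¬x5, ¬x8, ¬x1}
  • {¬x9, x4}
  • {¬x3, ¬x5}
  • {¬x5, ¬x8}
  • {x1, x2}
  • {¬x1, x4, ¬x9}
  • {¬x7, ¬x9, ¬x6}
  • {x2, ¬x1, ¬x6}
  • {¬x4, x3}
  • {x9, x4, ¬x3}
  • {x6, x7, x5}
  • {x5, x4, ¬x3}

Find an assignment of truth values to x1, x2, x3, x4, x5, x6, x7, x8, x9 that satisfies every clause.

x1 = F, x2 = T, x3 = T, x4 = T, x5 = F, x6 = T, x7 = F, x8 = F, x9 = T

Check each clause:
  1. {x9, x2, x1} — x2 is true.
  2. {x3, ¬x9, x5} — x3 is true.
  3. {¬x3, x2, ¬x1} — x2 is true.
  4. {x6, ¬x7} — ¬x7 is true.
  5. {x7, ¬x3, ¬x1} — ¬x1 is true.
  6. {x1, x7, x6} — x6 is true.
  7. {¬x8, ¬x2, ¬x4} — ¬x8 is true.
  8. {¬x5, ¬x8, ¬x1} — ¬x8 is true.
  9. {x4, ¬x9} — x4 is true.
  10. {¬x3, ¬x5} — ¬x5 is true.
  11. {¬x5, ¬x8} — ¬x8 is true.
  12. {x2, x1} — x2 is true.
  13. {x4, ¬x9, ¬x1} — x4 is true.
  14. {¬x9, ¬x7, ¬x6} — ¬x7 is true.
  15. {¬x1, x2, ¬x6} — x2 is true.
  16. {¬x4, x3} — x3 is true.
  17. {x4, ¬x3, x9} — x9 is true.
  18. {x7, x6, x5} — x6 is true.
  19. {x5, x4, ¬x3} — x4 is true.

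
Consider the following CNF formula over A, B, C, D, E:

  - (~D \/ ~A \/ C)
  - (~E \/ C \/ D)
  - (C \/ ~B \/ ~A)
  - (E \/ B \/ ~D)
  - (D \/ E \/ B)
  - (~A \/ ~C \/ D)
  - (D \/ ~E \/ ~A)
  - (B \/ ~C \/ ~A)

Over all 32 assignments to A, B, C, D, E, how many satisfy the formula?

Case analysis on D and A:
  D=1, A=1: remaining (B,C,E) ∈ {(1,1,0); (1,1,1)} — 2.
  D=1, A=0: C free; 3 ways for (B,E) × 2^1 = 6.
  D=0, A=1: a clause becomes empty — 0.
  D=0, A=0: remaining (B,C,E) ∈ {(0,1,1); (1,0,0); (1,1,0); (1,1,1)} — 4.
Total: 2 + 6 + 0 + 4 = 12.

12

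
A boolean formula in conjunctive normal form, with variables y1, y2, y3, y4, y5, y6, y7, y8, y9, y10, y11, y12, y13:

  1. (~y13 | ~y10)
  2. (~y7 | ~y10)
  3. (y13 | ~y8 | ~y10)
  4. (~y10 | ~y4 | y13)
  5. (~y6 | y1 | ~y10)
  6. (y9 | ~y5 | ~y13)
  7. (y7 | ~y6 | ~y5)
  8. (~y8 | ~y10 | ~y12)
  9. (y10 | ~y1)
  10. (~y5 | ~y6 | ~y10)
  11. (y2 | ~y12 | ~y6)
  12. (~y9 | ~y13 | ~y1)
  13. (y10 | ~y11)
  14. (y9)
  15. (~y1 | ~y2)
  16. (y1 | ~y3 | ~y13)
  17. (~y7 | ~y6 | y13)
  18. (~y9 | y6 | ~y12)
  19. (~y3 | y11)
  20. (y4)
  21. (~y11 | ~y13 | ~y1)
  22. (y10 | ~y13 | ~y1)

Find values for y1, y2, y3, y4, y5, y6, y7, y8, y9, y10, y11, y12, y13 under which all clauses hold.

y1=F, y2=T, y3=F, y4=T, y5=F, y6=T, y7=T, y8=F, y9=T, y10=F, y11=F, y12=T, y13=T

Check each clause:
  1. (~y10 | ~y13) — ~y10 is true.
  2. (~y10 | ~y7) — ~y10 is true.
  3. (~y10 | y13 | ~y8) — ~y8 is true.
  4. (~y10 | y13 | ~y4) — y13 is true.
  5. (~y10 | y1 | ~y6) — ~y10 is true.
  6. (y9 | ~y5 | ~y13) — y9 is true.
  7. (~y6 | ~y5 | y7) — ~y5 is true.
  8. (~y12 | ~y8 | ~y10) — ~y8 is true.
  9. (y10 | ~y1) — ~y1 is true.
  10. (~y5 | ~y6 | ~y10) — ~y5 is true.
  11. (y2 | ~y12 | ~y6) — y2 is true.
  12. (~y9 | ~y13 | ~y1) — ~y1 is true.
  13. (~y11 | y10) — ~y11 is true.
  14. (y9) — y9 is true.
  15. (~y1 | ~y2) — ~y1 is true.
  16. (y1 | ~y13 | ~y3) — ~y3 is true.
  17. (~y7 | y13 | ~y6) — y13 is true.
  18. (~y9 | y6 | ~y12) — y6 is true.
  19. (y11 | ~y3) — ~y3 is true.
  20. (y4) — y4 is true.
  21. (~y11 | ~y1 | ~y13) — ~y11 is true.
  22. (~y13 | y10 | ~y1) — ~y1 is true.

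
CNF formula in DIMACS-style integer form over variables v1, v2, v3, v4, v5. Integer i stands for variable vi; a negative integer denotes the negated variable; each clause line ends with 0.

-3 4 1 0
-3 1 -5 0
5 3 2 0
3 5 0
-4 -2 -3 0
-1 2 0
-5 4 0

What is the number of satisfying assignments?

Satisfying assignments:
  v1=F v2=F v3=F v4=T v5=T
  v1=F v2=F v3=T v4=T v5=F
  v1=F v2=T v3=F v4=T v5=T
  v1=T v2=T v3=F v4=T v5=T
  v1=T v2=T v3=T v4=F v5=F
That's 5 in total.

5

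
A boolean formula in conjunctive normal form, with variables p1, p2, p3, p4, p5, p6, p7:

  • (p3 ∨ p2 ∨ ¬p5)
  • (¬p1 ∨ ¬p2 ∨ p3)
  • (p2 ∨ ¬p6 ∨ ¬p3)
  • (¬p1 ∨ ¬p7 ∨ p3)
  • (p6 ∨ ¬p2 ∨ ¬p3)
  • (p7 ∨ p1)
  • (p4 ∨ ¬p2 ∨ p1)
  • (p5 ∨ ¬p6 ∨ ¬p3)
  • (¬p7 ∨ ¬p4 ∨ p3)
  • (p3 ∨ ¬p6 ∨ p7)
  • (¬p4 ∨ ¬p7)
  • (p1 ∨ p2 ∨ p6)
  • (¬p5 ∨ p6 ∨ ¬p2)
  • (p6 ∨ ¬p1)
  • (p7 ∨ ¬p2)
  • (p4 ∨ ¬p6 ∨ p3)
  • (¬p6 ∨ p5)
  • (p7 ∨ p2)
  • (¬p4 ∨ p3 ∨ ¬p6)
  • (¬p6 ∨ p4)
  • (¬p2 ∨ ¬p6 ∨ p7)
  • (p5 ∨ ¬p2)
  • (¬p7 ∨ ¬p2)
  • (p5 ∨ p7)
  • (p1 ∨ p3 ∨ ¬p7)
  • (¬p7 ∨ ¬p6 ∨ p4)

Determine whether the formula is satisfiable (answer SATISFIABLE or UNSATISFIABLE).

p6 = True:
  propagation gives p5=True, p4=True, p7=False, p1=True; an empty clause results — contradiction.
p6 = False:
  propagation gives p1=False, p7=True, p4=False, p2=False; an empty clause results — contradiction.
Every branch closes, so no satisfying assignment exists.

UNSATISFIABLE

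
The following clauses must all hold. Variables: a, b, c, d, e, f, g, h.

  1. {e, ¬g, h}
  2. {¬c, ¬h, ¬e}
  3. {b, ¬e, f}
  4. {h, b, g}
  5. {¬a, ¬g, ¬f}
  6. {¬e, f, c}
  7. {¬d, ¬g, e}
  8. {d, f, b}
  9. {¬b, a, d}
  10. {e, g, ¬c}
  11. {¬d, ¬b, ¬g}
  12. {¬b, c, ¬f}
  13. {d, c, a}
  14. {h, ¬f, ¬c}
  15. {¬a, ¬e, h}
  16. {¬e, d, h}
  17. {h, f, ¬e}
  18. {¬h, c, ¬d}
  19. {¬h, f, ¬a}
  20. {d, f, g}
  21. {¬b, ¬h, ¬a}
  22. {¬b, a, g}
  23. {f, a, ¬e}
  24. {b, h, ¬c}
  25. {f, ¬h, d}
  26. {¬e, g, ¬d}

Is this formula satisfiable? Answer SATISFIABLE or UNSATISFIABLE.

SATISFIABLE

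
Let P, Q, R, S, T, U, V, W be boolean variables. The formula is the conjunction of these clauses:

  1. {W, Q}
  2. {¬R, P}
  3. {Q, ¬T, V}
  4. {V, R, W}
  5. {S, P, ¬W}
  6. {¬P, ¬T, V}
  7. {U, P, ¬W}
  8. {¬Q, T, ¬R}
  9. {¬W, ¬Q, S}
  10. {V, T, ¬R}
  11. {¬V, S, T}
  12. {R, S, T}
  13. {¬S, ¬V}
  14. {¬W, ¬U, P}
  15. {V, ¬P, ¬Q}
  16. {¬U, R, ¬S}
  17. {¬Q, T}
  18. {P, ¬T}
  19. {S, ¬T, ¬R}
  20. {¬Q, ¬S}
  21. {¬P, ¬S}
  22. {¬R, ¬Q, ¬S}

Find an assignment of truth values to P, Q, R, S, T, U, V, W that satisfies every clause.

Set P = True and propagate.
  then S is forced to False.
The remaining clauses are satisfied by Q = False, R = False, T = True, U = False, V = True, W = True.

P=T, Q=F, R=F, S=F, T=T, U=F, V=T, W=T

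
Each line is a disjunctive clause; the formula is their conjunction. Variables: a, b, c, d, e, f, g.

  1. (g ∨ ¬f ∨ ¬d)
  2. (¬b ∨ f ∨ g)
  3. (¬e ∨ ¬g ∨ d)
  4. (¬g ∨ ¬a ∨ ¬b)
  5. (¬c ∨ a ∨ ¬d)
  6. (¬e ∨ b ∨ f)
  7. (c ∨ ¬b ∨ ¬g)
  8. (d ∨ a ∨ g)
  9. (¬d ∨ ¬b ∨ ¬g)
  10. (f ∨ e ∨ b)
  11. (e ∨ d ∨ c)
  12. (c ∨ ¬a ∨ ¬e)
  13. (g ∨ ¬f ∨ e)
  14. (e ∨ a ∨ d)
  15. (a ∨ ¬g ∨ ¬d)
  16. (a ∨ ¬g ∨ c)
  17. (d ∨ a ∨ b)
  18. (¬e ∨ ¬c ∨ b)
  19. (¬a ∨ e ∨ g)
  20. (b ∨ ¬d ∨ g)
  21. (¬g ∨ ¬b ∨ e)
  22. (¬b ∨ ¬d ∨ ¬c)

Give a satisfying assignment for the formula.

a=1, b=0, c=1, d=1, e=0, f=1, g=1

Check each clause:
  1. (g ∨ ¬d ∨ ¬f) — g is true.
  2. (f ∨ g ∨ ¬b) — f is true.
  3. (¬g ∨ ¬e ∨ d) — ¬e is true.
  4. (¬a ∨ ¬g ∨ ¬b) — ¬b is true.
  5. (a ∨ ¬d ∨ ¬c) — a is true.
  6. (f ∨ b ∨ ¬e) — ¬e is true.
  7. (c ∨ ¬b ∨ ¬g) — c is true.
  8. (d ∨ g ∨ a) — a is true.
  9. (¬g ∨ ¬b ∨ ¬d) — ¬b is true.
  10. (e ∨ f ∨ b) — f is true.
  11. (d ∨ c ∨ e) — c is true.
  12. (¬a ∨ ¬e ∨ c) — c is true.
  13. (¬f ∨ e ∨ g) — g is true.
  14. (d ∨ e ∨ a) — a is true.
  15. (¬d ∨ ¬g ∨ a) — a is true.
  16. (a ∨ c ∨ ¬g) — c is true.
  17. (b ∨ d ∨ a) — a is true.
  18. (b ∨ ¬c ∨ ¬e) — ¬e is true.
  19. (g ∨ e ∨ ¬a) — g is true.
  20. (¬d ∨ g ∨ b) — g is true.
  21. (¬g ∨ e ∨ ¬b) — ¬b is true.
  22. (¬b ∨ ¬c ∨ ¬d) — ¬b is true.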